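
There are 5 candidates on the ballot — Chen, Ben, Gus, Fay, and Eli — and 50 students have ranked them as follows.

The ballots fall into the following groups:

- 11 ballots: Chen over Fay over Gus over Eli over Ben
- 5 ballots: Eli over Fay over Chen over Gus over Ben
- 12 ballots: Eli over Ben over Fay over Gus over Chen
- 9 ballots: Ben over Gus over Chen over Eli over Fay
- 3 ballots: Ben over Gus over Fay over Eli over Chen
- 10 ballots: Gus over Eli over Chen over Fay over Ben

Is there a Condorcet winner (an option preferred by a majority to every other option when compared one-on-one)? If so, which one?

No Condorcet winner

Head-to-head results (50 voters total):
Chen vs Ben: Chen wins 26–24.
Chen vs Gus: Gus wins 34–16.
Chen vs Fay: Chen wins 30–20.
Chen vs Eli: Eli wins 30–20.
Ben vs Gus: Gus wins 26–24.
Ben vs Fay: Fay wins 26–24.
Ben vs Eli: Eli wins 38–12.
Gus vs Fay: Fay wins 28–22.
Gus vs Eli: Gus wins 33–17.
Fay vs Eli: Eli wins 36–14.
No candidate beats all others: Chen beats Fay beats Gus beats Chen, a majority cycle.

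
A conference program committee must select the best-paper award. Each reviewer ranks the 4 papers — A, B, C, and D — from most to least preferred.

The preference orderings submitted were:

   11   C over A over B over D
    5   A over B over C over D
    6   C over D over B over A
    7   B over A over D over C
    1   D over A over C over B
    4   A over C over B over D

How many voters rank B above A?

13

Ballots ranking B above A: 6+7 = 13.
Ballots ranking A above B: 11+5+1+4 = 21.
So 13 of 34 voters prefer B to A.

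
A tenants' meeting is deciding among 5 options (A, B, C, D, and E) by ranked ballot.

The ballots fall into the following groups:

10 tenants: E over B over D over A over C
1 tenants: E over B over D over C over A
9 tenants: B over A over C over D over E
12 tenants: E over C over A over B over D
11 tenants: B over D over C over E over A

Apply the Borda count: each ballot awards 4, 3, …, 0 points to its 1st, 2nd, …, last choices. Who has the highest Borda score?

Borda scores:
  A: 10·1 + 0 + 9·3 + 12·2 + 11·0 = 61
  B: 10·3 + 3 + 9·4 + 12·1 + 11·4 = 125
  C: 10·0 + 1 + 9·2 + 12·3 + 11·2 = 77
  D: 10·2 + 2 + 9·1 + 12·0 + 11·3 = 64
  E: 10·4 + 4 + 9·0 + 12·4 + 11·1 = 103
B has the highest total.

B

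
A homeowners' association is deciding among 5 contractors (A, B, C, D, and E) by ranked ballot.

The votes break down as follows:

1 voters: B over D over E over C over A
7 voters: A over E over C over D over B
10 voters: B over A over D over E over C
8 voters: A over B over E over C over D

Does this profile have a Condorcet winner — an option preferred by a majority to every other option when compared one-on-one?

Yes

Head-to-head results (26 voters total):
A vs B: A wins 15–11.
A vs C: A wins 25–1.
A vs D: A wins 25–1.
A vs E: A wins 25–1.
B vs C: B wins 19–7.
B vs D: B wins 19–7.
B vs E: B wins 19–7.
C vs D: C wins 15–11.
C vs E: E wins 26–0.
D vs E: E wins 15–11.
A beats each rival — B (15–11), C (25–1), D (25–1), E (25–1) — so A is the Condorcet winner.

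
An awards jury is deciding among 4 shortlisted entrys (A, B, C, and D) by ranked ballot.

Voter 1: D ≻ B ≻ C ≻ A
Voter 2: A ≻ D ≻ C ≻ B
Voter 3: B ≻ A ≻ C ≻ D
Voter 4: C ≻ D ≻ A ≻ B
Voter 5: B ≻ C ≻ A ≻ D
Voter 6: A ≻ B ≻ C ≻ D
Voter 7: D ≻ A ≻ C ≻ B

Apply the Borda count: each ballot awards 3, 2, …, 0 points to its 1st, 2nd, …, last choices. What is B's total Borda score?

Borda scores:
  A: 0 + 3 + 2 + 1 + 1 + 3 + 2 = 12
  B: 2 + 0 + 3 + 0 + 3 + 2 + 0 = 10
  C: 1 + 1 + 1 + 3 + 2 + 1 + 1 = 10
  D: 3 + 2 + 0 + 2 + 0 + 0 + 3 = 10

10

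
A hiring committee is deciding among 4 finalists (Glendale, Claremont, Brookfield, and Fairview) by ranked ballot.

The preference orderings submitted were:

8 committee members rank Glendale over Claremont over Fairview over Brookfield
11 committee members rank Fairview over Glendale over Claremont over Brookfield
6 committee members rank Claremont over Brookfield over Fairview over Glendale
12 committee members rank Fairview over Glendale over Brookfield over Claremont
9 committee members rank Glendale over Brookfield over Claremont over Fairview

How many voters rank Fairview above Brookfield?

Ballots ranking Fairview above Brookfield: 8+11+12 = 31.
Ballots ranking Brookfield above Fairview: 6+9 = 15.
So 31 of 46 voters prefer Fairview to Brookfield.

31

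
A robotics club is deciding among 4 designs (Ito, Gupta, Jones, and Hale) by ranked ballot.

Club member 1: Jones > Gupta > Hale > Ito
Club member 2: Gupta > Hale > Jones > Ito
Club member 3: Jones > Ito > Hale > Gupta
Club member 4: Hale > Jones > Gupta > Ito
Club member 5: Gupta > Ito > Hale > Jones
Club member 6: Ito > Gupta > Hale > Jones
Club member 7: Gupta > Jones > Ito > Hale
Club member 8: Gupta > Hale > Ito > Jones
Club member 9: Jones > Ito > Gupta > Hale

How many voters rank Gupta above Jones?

5

Ballots ranking Gupta above Jones: 5.
Ballots ranking Jones above Gupta: 4.
So 5 of 9 voters prefer Gupta to Jones.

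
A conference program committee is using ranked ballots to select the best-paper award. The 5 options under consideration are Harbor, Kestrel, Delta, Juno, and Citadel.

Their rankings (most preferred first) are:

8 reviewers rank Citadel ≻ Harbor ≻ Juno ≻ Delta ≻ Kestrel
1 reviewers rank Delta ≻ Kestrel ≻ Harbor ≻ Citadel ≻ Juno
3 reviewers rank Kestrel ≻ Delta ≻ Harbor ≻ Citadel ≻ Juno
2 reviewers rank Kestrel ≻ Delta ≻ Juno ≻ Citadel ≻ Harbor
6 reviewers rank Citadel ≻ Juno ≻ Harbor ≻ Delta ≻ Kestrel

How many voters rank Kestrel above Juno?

6

Ballots ranking Kestrel above Juno: 1+3+2 = 6.
Ballots ranking Juno above Kestrel: 8+6 = 14.
So 6 of 20 voters prefer Kestrel to Juno.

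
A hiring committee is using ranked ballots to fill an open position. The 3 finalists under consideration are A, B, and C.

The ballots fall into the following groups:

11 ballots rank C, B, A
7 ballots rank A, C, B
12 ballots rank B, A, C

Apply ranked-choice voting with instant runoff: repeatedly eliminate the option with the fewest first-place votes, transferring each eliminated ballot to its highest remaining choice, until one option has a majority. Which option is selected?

Round 1: B 12, C 11, A 7. A has the fewest and is eliminated.
Round 2: C 18, B 12. C has a majority.

C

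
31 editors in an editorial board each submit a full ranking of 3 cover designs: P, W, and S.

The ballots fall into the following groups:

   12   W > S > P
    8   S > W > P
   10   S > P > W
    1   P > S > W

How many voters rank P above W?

Ballots ranking P above W: 10+1 = 11.
Ballots ranking W above P: 12+8 = 20.
So 11 of 31 voters prefer P to W.

11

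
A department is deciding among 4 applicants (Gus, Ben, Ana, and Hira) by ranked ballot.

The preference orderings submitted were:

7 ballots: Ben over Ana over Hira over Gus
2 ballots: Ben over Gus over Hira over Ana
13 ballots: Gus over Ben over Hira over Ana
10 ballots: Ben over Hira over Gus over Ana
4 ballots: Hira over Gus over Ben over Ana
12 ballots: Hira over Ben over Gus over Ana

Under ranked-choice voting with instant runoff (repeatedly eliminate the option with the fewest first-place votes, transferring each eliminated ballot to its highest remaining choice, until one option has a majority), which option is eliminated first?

Ana

Round 1: Ben 19, Hira 16, Gus 13, Ana 0. Ana has the fewest and is eliminated.
Round 2: Ben 19, Hira 16, Gus 13. Gus has the fewest and is eliminated.
Round 3: Ben 32, Hira 16. Ben has a majority.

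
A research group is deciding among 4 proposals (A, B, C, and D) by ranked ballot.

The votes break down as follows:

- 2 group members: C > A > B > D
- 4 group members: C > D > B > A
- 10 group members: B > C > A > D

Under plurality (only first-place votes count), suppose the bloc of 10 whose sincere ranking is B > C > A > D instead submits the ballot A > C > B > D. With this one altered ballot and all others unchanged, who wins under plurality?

A

First-place totals with the altered ballot: A 10, B 0, C 6, D 0.
The switch changes the winner from B to A.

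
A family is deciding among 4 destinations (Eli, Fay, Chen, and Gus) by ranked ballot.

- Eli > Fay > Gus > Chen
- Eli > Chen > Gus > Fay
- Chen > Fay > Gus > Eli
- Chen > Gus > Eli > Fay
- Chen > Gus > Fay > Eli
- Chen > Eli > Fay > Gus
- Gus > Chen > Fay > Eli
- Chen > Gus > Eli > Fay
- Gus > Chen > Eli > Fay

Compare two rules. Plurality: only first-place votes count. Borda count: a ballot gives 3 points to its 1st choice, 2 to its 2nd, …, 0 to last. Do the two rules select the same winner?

Plurality first-place counts: Eli 2, Fay 0, Chen 5, Gus 2 → Chen.
Borda totals: Eli 11, Fay 7, Chen 21, Gus 15 → Chen.
The two rules agree on Chen.

Yes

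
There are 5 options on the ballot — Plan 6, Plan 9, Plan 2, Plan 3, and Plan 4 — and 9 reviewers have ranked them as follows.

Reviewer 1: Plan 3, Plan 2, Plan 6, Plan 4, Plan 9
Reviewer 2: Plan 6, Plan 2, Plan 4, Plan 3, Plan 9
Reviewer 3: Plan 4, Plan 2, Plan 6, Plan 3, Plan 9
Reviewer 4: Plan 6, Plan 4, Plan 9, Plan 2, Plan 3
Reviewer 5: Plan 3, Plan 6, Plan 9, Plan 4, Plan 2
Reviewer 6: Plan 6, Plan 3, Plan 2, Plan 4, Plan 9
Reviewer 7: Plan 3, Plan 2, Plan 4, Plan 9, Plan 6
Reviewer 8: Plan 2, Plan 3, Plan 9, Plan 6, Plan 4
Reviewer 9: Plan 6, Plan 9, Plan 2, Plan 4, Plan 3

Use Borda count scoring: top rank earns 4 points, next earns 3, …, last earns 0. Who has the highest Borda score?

Borda scores:
  Plan 6: 2 + 4 + 2 + 4 + 3 + 4 + 0 + 1 + 4 = 24
  Plan 9: 0 + 0 + 0 + 2 + 2 + 0 + 1 + 2 + 3 = 10
  Plan 2: 3 + 3 + 3 + 1 + 0 + 2 + 3 + 4 + 2 = 21
  Plan 3: 4 + 1 + 1 + 0 + 4 + 3 + 4 + 3 + 0 = 20
  Plan 4: 1 + 2 + 4 + 3 + 1 + 1 + 2 + 0 + 1 = 15
Plan 6 has the highest total.

Plan 6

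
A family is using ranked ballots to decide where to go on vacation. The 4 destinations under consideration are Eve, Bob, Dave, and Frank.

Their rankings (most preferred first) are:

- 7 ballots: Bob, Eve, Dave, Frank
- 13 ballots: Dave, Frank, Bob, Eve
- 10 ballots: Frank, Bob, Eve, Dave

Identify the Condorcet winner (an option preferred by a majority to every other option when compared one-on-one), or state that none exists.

Head-to-head results (30 voters total):
Eve vs Bob: Bob wins 30–0.
Eve vs Dave: Eve wins 17–13.
Eve vs Frank: Frank wins 23–7.
Bob vs Dave: Bob wins 17–13.
Bob vs Frank: Frank wins 23–7.
Dave vs Frank: Dave wins 20–10.
No candidate beats all others: Eve beats Dave beats Frank beats Eve, a majority cycle.

No Condorcet winner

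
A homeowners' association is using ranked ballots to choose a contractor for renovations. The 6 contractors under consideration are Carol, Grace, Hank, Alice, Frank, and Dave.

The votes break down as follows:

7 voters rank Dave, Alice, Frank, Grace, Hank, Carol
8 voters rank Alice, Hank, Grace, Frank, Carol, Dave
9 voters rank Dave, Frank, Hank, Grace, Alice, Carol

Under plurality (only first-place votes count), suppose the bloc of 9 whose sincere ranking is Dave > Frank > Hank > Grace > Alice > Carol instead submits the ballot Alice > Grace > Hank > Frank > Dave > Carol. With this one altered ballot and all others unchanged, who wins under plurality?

First-place totals with the altered ballot: Carol 0, Grace 0, Hank 0, Alice 17, Frank 0, Dave 7.
The switch changes the winner from Dave to Alice.

Alice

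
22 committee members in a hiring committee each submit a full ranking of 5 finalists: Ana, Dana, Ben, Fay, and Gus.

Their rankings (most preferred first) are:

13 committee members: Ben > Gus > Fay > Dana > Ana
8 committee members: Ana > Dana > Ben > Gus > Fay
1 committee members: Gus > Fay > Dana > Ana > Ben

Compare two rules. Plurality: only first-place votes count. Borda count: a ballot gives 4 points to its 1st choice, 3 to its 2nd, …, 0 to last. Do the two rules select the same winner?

Plurality first-place counts: Ana 8, Dana 0, Ben 13, Fay 0, Gus 1 → Ben.
Borda totals: Ana 33, Dana 39, Ben 68, Fay 29, Gus 51 → Ben.
The two rules agree on Ben.

Yes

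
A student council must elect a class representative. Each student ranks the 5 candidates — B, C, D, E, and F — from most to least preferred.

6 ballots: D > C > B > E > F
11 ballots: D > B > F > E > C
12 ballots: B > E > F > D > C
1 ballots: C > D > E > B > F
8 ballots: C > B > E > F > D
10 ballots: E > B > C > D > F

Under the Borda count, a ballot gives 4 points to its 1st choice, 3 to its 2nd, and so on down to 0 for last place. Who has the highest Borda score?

Borda scores:
  B: 6·2 + 11·3 + 12·4 + 1 + 8·3 + 10·3 = 148
  C: 6·3 + 11·0 + 12·0 + 4 + 8·4 + 10·2 = 74
  D: 6·4 + 11·4 + 12·1 + 3 + 8·0 + 10·1 = 93
  E: 6·1 + 11·1 + 12·3 + 2 + 8·2 + 10·4 = 111
  F: 6·0 + 11·2 + 12·2 + 0 + 8·1 + 10·0 = 54
B has the highest total.

B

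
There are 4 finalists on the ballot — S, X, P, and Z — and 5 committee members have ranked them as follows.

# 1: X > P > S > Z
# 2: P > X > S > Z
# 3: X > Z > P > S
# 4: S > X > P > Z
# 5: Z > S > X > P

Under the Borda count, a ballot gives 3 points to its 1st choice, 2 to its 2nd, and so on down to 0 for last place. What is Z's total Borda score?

5

Borda scores:
  S: 1 + 1 + 0 + 3 + 2 = 7
  X: 3 + 2 + 3 + 2 + 1 = 11
  P: 2 + 3 + 1 + 1 + 0 = 7
  Z: 0 + 0 + 2 + 0 + 3 = 5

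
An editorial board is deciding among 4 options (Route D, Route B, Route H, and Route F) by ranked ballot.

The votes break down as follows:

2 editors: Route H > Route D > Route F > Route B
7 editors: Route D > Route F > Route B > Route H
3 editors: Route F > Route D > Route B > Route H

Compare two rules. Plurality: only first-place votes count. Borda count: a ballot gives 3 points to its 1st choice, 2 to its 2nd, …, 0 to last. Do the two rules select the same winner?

Yes

Plurality first-place counts: Route D 7, Route B 0, Route H 2, Route F 3 → Route D.
Borda totals: Route D 31, Route B 10, Route H 6, Route F 25 → Route D.
The two rules agree on Route D.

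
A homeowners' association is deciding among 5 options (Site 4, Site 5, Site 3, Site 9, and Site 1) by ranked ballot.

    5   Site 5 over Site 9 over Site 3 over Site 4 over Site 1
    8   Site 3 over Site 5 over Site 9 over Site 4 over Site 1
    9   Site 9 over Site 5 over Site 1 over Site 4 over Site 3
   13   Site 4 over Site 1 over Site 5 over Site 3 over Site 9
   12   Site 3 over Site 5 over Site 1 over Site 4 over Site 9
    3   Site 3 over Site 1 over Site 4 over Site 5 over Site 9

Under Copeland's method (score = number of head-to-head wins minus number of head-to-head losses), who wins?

Site 5

Pairwise results:
  Site 4 vs Site 5: Site 5 wins 34–16.
  Site 4 vs Site 3: Site 3 wins 28–22.
  Site 4 vs Site 9: Site 4 wins 28–22.
  Site 4 vs Site 1: Site 4 wins 26–24.
  Site 5 vs Site 3: Site 5 wins 27–23.
  Site 5 vs Site 9: Site 5 wins 41–9.
  Site 5 vs Site 1: Site 5 wins 34–16.
  Site 3 vs Site 9: Site 3 wins 36–14.
  Site 3 vs Site 1: Site 3 wins 28–22.
  Site 9 vs Site 1: Site 1 wins 28–22.
Copeland scores (wins − losses):
  Site 4: 2 − 2 = 0
  Site 5: 4 − 0 = 4
  Site 3: 3 − 1 = 2
  Site 9: 0 − 4 = -4
  Site 1: 1 − 3 = -2
Site 5 has the best Copeland score.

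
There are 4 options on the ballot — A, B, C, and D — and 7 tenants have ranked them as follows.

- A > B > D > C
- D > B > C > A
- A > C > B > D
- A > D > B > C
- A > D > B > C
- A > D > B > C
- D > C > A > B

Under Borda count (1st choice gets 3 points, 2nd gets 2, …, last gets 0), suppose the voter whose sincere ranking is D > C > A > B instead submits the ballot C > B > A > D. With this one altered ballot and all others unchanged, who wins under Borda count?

Borda totals with the altered ballot: A 16, B 10, C 6, D 10.
The winner is unchanged: still A.

A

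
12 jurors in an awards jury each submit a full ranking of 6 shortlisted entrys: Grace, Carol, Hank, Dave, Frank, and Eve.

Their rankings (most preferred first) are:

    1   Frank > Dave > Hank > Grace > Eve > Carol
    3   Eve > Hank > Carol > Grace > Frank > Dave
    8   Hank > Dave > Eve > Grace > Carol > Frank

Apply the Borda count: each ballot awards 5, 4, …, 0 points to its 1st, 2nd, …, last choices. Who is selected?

Hank

Borda scores:
  Grace: 2 + 3·2 + 8·2 = 24
  Carol: 0 + 3·3 + 8·1 = 17
  Hank: 3 + 3·4 + 8·5 = 55
  Dave: 4 + 3·0 + 8·4 = 36
  Frank: 5 + 3·1 + 8·0 = 8
  Eve: 1 + 3·5 + 8·3 = 40
Hank has the highest total.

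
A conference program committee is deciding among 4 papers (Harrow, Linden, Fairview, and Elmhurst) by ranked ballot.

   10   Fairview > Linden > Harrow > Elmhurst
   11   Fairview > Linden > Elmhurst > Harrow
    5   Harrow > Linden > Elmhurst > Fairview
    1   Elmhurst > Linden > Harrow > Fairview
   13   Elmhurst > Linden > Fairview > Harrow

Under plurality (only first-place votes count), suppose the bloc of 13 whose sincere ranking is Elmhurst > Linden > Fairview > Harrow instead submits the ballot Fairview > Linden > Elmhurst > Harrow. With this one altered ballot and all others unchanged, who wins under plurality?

First-place totals with the altered ballot: Harrow 5, Linden 0, Fairview 34, Elmhurst 1.
The winner is unchanged: still Fairview.

Fairview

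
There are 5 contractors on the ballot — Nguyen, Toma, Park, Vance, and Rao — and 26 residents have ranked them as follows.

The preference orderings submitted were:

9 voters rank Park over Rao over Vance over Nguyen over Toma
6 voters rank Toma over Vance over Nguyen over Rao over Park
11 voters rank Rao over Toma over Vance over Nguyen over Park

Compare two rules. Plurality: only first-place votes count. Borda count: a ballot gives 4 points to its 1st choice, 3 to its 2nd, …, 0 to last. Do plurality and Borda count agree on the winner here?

Plurality first-place counts: Nguyen 0, Toma 6, Park 9, Vance 0, Rao 11 → Rao.
Borda totals: Nguyen 32, Toma 57, Park 36, Vance 58, Rao 77 → Rao.
The two rules agree on Rao.

Yes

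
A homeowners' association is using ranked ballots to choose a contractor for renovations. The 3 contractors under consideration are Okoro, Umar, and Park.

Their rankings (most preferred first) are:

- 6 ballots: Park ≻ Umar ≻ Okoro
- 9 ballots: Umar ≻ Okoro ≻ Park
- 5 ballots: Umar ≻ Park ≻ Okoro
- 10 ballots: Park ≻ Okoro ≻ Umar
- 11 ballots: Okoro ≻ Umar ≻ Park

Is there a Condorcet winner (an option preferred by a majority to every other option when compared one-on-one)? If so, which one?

There is no Condorcet winner

Head-to-head results (41 voters total):
Okoro vs Umar: Okoro wins 21–20.
Okoro vs Park: Park wins 21–20.
Umar vs Park: Umar wins 25–16.
No candidate beats all others: Okoro beats Umar beats Park beats Okoro, a majority cycle.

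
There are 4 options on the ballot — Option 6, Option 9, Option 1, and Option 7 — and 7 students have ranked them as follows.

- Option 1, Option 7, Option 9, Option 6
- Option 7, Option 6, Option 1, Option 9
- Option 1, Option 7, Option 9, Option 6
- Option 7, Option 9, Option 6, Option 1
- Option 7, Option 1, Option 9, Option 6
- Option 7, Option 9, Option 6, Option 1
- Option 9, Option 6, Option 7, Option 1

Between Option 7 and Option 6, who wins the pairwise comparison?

Option 7

Ballots ranking Option 7 above Option 6: 6.
Ballots ranking Option 6 above Option 7: 1.
Option 7 wins the head-to-head, 6–1.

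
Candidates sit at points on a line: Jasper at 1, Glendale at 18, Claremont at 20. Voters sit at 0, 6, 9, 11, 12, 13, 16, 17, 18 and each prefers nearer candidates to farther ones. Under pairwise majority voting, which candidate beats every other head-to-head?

With single-peaked preferences on a line, the Condorcet winner is the candidate closest to the median voter.
The median voter (position 12) is closest to Glendale at 18.
Check: Glendale vs Claremont — voters closer to Glendale: 9 of 9.

Glendale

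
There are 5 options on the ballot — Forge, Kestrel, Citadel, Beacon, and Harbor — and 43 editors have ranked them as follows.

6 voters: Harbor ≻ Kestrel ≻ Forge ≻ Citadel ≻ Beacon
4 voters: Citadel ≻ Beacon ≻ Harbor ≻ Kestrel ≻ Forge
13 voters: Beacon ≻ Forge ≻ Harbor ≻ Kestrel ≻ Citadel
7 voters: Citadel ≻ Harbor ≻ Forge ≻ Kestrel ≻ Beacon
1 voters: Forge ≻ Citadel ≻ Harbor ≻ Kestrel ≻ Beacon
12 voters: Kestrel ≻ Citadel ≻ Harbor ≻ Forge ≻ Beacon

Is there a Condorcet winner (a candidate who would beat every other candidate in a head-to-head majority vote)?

No

Head-to-head results (43 voters total):
Forge vs Kestrel: Kestrel wins 22–21.
Forge vs Citadel: Citadel wins 23–20.
Forge vs Beacon: Forge wins 26–17.
Forge vs Harbor: Harbor wins 29–14.
Kestrel vs Citadel: Kestrel wins 31–12.
Kestrel vs Beacon: Kestrel wins 26–17.
Kestrel vs Harbor: Harbor wins 31–12.
Citadel vs Beacon: Citadel wins 30–13.
Citadel vs Harbor: Citadel wins 24–19.
Beacon vs Harbor: Harbor wins 26–17.
No candidate beats all others: Kestrel beats Citadel beats Harbor beats Kestrel, a majority cycle.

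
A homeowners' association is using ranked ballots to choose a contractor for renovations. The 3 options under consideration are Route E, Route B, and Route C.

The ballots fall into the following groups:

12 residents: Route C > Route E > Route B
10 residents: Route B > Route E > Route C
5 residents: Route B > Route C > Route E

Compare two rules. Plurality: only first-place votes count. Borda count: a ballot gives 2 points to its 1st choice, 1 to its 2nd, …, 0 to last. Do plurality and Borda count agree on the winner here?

Yes

Plurality first-place counts: Route E 0, Route B 15, Route C 12 → Route B.
Borda totals: Route E 22, Route B 30, Route C 29 → Route B.
The two rules agree on Route B.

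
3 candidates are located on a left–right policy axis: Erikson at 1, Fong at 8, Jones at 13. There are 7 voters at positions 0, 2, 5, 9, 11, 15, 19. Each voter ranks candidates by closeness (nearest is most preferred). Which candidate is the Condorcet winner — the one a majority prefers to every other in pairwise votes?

With single-peaked preferences on a line, the Condorcet winner is the candidate closest to the median voter.
The median voter (position 9) is closest to Fong at 8.
Check: Fong vs Erikson — voters closer to Fong: 5 of 7.

Fong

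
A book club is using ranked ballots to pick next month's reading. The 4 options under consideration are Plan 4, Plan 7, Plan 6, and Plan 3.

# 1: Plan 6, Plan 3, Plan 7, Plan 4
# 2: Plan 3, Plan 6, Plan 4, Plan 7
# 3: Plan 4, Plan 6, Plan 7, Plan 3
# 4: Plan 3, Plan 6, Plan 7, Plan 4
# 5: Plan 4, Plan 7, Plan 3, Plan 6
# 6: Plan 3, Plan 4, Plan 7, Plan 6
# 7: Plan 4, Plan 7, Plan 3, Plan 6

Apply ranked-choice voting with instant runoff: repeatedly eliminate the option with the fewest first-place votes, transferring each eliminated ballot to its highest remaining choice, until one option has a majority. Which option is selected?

Plan 3

Round 1: Plan 4 3, Plan 3 3, Plan 6 1, Plan 7 0. Plan 7 has the fewest and is eliminated.
Round 2: Plan 4 3, Plan 3 3, Plan 6 1. Plan 6 has the fewest and is eliminated.
Round 3: Plan 3 4, Plan 4 3. Plan 3 has a majority.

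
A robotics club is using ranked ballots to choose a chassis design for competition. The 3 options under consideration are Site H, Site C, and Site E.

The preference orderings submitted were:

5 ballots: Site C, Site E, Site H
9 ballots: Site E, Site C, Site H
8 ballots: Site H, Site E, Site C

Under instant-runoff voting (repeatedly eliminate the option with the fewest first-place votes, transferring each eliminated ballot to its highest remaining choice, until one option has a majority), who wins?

Site E

Round 1: Site E 9, Site H 8, Site C 5. Site C has the fewest and is eliminated.
Round 2: Site E 14, Site H 8. Site E has a majority.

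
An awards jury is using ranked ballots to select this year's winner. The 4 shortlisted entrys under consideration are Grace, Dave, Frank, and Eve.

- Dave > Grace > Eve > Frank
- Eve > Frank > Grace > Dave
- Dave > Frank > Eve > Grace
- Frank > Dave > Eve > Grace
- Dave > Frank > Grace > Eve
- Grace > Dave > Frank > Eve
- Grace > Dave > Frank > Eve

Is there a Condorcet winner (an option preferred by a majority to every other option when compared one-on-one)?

Head-to-head results (7 voters total):
Grace vs Dave: Dave wins 4–3.
Grace vs Frank: Frank wins 4–3.
Grace vs Eve: Grace wins 4–3.
Dave vs Frank: Dave wins 5–2.
Dave vs Eve: Dave wins 6–1.
Frank vs Eve: Frank wins 5–2.
Dave beats each rival — Grace (4–3), Frank (5–2), Eve (6–1) — so Dave is the Condorcet winner.

Yes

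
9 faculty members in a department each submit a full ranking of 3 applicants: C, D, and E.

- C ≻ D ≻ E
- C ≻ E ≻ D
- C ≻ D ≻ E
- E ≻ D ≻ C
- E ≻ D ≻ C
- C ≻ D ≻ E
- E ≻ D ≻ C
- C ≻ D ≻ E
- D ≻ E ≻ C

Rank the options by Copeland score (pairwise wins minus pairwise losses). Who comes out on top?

Pairwise results:
  C vs D: C wins 5–4.
  C vs E: C wins 5–4.
  D vs E: D wins 5–4.
Copeland scores (wins − losses):
  C: 2 − 0 = 2
  D: 1 − 1 = 0
  E: 0 − 2 = -2
C has the best Copeland score.

C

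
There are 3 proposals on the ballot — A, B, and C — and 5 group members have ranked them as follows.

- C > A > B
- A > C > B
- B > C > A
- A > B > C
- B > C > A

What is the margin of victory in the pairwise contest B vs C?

Ballots ranking B above C: 3.
Ballots ranking C above B: 2.
B wins 3–2, a margin of 1.

1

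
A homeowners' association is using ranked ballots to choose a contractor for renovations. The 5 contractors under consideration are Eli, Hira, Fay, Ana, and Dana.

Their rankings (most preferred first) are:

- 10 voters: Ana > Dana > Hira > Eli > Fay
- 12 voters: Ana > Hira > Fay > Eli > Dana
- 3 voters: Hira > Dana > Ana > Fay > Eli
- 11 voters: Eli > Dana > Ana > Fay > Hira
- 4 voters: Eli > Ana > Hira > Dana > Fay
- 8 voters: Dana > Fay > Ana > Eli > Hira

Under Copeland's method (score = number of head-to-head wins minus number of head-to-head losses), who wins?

Ana

Pairwise results:
  Eli vs Hira: Hira wins 25–23.
  Eli vs Fay: Eli wins 25–23.
  Eli vs Ana: Ana wins 33–15.
  Eli vs Dana: Eli wins 27–21.
  Hira vs Fay: Hira wins 29–19.
  Hira vs Ana: Ana wins 45–3.
  Hira vs Dana: Dana wins 29–19.
  Fay vs Ana: Ana wins 40–8.
  Fay vs Dana: Dana wins 36–12.
  Ana vs Dana: Ana wins 26–22.
Copeland scores (wins − losses):
  Eli: 2 − 2 = 0
  Hira: 2 − 2 = 0
  Fay: 0 − 4 = -4
  Ana: 4 − 0 = 4
  Dana: 2 − 2 = 0
Ana has the best Copeland score.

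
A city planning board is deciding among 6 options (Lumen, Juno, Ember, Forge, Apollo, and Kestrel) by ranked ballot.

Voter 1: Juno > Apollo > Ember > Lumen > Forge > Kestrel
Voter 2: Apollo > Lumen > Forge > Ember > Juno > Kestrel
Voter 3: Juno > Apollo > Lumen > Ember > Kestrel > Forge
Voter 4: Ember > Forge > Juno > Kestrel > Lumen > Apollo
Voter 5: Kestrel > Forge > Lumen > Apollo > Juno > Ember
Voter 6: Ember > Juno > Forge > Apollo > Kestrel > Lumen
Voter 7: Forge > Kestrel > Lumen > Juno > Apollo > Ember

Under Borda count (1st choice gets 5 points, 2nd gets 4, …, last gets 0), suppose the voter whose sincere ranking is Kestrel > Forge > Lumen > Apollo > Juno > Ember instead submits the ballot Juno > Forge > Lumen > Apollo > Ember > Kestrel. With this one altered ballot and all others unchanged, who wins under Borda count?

Juno

Borda totals with the altered ballot: Lumen 16, Juno 25, Ember 18, Forge 20, Apollo 18, Kestrel 8.
The winner is unchanged: still Juno.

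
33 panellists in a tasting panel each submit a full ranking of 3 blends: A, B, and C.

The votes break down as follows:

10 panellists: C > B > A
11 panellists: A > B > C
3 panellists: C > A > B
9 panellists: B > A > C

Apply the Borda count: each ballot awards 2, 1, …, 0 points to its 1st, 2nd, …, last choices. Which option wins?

Borda scores:
  A: 10·0 + 11·2 + 3·1 + 9·1 = 34
  B: 10·1 + 11·1 + 3·0 + 9·2 = 39
  C: 10·2 + 11·0 + 3·2 + 9·0 = 26
B has the highest total.

B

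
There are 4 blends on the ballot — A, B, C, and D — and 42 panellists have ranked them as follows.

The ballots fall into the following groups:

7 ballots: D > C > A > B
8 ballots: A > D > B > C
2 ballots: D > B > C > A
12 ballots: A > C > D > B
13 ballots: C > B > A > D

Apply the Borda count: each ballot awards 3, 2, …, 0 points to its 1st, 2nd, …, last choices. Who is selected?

Borda scores:
  A: 7·1 + 8·3 + 2·0 + 12·3 + 13·1 = 80
  B: 7·0 + 8·1 + 2·2 + 12·0 + 13·2 = 38
  C: 7·2 + 8·0 + 2·1 + 12·2 + 13·3 = 79
  D: 7·3 + 8·2 + 2·3 + 12·1 + 13·0 = 55
A has the highest total.

A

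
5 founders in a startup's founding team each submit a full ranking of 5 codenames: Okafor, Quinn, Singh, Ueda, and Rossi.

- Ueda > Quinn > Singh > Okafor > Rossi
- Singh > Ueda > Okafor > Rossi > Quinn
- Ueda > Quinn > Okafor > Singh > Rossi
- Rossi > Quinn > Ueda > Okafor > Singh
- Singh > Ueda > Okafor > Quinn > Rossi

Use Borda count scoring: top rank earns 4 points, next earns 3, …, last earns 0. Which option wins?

Ueda

Borda scores:
  Okafor: 1 + 2 + 2 + 1 + 2 = 8
  Quinn: 3 + 0 + 3 + 3 + 1 = 10
  Singh: 2 + 4 + 1 + 0 + 4 = 11
  Ueda: 4 + 3 + 4 + 2 + 3 = 16
  Rossi: 0 + 1 + 0 + 4 + 0 = 5
Ueda has the highest total.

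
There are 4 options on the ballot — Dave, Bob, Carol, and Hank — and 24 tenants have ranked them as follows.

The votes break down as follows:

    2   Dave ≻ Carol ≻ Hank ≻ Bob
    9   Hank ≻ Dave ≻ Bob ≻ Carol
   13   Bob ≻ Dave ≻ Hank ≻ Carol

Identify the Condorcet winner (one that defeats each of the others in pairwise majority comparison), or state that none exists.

Head-to-head results (24 voters total):
Dave vs Bob: Bob wins 13–11.
Dave vs Carol: Dave wins 24–0.
Dave vs Hank: Dave wins 15–9.
Bob vs Carol: Bob wins 22–2.
Bob vs Hank: Bob wins 13–11.
Carol vs Hank: Hank wins 22–2.
Bob beats each rival — Dave (13–11), Carol (22–2), Hank (13–11) — so Bob is the Condorcet winner.

Bob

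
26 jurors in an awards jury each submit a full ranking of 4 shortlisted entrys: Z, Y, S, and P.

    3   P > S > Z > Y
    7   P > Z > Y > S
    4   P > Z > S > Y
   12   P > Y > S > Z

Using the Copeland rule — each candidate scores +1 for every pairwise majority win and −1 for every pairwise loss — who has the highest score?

Pairwise results:
  Z vs Y: Z wins 14–12.
  Z vs S: S wins 15–11.
  Z vs P: P wins 26–0.
  Y vs S: Y wins 19–7.
  Y vs P: P wins 26–0.
  S vs P: P wins 26–0.
Copeland scores (wins − losses):
  Z: 1 − 2 = -1
  Y: 1 − 2 = -1
  S: 1 − 2 = -1
  P: 3 − 0 = 3
P has the best Copeland score.

P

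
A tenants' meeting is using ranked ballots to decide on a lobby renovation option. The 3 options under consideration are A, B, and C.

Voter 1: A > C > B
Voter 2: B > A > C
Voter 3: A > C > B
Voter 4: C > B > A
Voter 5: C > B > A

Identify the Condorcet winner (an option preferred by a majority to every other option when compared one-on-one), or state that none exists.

No Condorcet winner

Head-to-head results (5 voters total):
A vs B: B wins 3–2.
A vs C: A wins 3–2.
B vs C: C wins 4–1.
No candidate beats all others: A beats C beats B beats A, a majority cycle.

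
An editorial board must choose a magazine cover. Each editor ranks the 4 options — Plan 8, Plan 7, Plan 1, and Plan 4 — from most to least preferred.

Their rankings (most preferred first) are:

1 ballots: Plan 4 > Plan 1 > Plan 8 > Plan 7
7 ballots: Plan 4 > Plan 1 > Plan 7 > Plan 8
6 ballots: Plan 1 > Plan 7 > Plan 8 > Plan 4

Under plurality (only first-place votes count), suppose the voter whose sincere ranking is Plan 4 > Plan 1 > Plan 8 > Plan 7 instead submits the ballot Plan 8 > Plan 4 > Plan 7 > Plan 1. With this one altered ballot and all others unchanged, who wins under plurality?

First-place totals with the altered ballot: Plan 8 1, Plan 7 0, Plan 1 6, Plan 4 7.
The winner is unchanged: still Plan 4.

Plan 4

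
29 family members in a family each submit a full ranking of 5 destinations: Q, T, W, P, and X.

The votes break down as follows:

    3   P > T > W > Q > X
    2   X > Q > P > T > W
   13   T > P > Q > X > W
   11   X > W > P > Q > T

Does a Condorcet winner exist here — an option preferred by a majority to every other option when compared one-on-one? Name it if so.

P

Head-to-head results (29 voters total):
Q vs T: T wins 16–13.
Q vs W: Q wins 15–14.
Q vs P: P wins 27–2.
Q vs X: Q wins 16–13.
T vs W: T wins 18–11.
T vs P: P wins 16–13.
T vs X: T wins 16–13.
W vs P: P wins 18–11.
W vs X: X wins 26–3.
P vs X: P wins 16–13.
P beats each rival — Q (27–2), T (16–13), W (18–11), X (16–13) — so P is the Condorcet winner.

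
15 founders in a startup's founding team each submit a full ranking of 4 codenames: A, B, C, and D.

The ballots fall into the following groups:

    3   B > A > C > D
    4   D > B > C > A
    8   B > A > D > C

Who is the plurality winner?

B

First-place vote totals:
  A: 0
  B: 11
  C: 0
  D: 4
B has the most first-place votes.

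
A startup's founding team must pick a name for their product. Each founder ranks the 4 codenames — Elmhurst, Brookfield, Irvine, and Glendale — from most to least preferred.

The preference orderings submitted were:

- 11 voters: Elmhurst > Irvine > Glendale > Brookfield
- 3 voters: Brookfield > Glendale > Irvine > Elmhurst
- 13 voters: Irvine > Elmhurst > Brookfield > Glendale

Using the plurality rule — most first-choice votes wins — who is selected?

Irvine

First-place vote totals:
  Elmhurst: 11
  Brookfield: 3
  Irvine: 13
  Glendale: 0
Irvine has the most first-place votes.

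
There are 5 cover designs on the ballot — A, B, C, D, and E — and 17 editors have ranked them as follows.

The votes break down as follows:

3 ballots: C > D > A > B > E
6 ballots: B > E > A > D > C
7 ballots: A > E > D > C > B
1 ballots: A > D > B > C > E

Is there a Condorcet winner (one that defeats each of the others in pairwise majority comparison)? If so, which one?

Head-to-head results (17 voters total):
A vs B: A wins 11–6.
A vs C: A wins 14–3.
A vs D: A wins 14–3.
A vs E: A wins 11–6.
B vs C: C wins 10–7.
B vs D: D wins 11–6.
B vs E: B wins 10–7.
C vs D: D wins 14–3.
C vs E: E wins 13–4.
D vs E: E wins 13–4.
A beats each rival — B (11–6), C (14–3), D (14–3), E (11–6) — so A is the Condorcet winner.

A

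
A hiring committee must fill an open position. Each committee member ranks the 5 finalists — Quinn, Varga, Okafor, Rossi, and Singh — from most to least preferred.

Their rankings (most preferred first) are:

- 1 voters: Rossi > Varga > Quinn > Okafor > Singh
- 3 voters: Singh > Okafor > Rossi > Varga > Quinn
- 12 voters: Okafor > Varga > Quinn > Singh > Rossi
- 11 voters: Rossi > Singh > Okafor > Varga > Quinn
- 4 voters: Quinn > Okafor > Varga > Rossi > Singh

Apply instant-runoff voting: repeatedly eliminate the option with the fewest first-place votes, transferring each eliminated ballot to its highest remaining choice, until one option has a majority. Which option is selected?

Round 1: Okafor 12, Rossi 12, Quinn 4, Singh 3, Varga 0. Varga has the fewest and is eliminated.
Round 2: Okafor 12, Rossi 12, Quinn 4, Singh 3. Singh has the fewest and is eliminated.
Round 3: Okafor 15, Rossi 12, Quinn 4. Quinn has the fewest and is eliminated.
Round 4: Okafor 19, Rossi 12. Okafor has a majority.

Okafor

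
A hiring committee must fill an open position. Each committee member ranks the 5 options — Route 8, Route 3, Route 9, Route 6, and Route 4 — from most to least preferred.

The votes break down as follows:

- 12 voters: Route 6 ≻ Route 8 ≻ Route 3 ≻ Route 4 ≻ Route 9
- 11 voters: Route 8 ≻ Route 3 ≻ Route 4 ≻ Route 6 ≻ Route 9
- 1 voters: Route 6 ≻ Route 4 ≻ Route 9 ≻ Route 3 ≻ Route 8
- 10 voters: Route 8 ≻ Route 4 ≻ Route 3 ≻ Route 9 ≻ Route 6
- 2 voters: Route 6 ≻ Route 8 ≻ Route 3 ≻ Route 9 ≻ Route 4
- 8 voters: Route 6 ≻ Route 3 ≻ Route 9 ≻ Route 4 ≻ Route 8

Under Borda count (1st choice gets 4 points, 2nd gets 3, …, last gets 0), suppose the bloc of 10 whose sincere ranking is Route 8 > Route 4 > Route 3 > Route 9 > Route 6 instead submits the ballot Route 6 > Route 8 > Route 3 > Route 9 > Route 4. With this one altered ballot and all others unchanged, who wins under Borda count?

Route 6

Borda totals with the altered ballot: Route 8 116, Route 3 106, Route 9 30, Route 6 143, Route 4 45.
The switch changes the winner from Route 8 to Route 6.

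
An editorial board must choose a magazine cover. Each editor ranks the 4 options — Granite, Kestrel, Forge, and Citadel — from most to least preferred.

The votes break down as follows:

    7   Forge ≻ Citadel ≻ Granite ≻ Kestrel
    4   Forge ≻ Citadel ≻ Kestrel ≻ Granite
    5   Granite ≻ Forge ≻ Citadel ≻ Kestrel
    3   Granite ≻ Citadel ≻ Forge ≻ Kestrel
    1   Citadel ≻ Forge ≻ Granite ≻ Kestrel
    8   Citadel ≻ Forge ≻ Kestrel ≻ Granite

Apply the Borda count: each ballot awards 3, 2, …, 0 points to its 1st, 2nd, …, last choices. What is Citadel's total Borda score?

Borda scores:
  Granite: 7·1 + 4·0 + 5·3 + 3·3 + 1 + 8·0 = 32
  Kestrel: 7·0 + 4·1 + 5·0 + 3·0 + 0 + 8·1 = 12
  Forge: 7·3 + 4·3 + 5·2 + 3·1 + 2 + 8·2 = 64
  Citadel: 7·2 + 4·2 + 5·1 + 3·2 + 3 + 8·3 = 60

60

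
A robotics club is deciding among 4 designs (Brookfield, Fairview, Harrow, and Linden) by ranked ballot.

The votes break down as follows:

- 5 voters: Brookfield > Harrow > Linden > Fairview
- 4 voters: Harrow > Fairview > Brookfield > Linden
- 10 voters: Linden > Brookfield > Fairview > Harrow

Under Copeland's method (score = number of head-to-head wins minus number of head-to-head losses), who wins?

Linden

Pairwise results:
  Brookfield vs Fairview: Brookfield wins 15–4.
  Brookfield vs Harrow: Brookfield wins 15–4.
  Brookfield vs Linden: Linden wins 10–9.
  Fairview vs Harrow: Fairview wins 10–9.
  Fairview vs Linden: Linden wins 15–4.
  Harrow vs Linden: Linden wins 10–9.
Copeland scores (wins − losses):
  Brookfield: 2 − 1 = 1
  Fairview: 1 − 2 = -1
  Harrow: 0 − 3 = -3
  Linden: 3 − 0 = 3
Linden has the best Copeland score.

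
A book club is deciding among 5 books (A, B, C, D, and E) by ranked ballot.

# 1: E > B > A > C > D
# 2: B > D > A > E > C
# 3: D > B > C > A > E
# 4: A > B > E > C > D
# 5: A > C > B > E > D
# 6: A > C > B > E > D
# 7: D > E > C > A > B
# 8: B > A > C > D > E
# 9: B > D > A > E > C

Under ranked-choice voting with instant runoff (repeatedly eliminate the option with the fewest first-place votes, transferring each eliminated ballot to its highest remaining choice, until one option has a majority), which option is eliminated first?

C

Round 1: A 3, B 3, D 2, E 1, C 0. C has the fewest and is eliminated.
Round 2: A 3, B 3, D 2, E 1. E has the fewest and is eliminated.
Round 3: B 4, A 3, D 2. D has the fewest and is eliminated.
Round 4: B 5, A 4. B has a majority.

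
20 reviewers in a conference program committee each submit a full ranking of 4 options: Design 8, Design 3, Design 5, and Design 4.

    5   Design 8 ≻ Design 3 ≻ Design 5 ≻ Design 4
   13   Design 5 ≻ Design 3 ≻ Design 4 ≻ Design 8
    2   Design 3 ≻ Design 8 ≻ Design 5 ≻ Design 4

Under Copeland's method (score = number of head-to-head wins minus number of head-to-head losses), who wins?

Design 5

Pairwise results:
  Design 8 vs Design 3: Design 3 wins 15–5.
  Design 8 vs Design 5: Design 5 wins 13–7.
  Design 8 vs Design 4: Design 4 wins 13–7.
  Design 3 vs Design 5: Design 5 wins 13–7.
  Design 3 vs Design 4: Design 3 wins 20–0.
  Design 5 vs Design 4: Design 5 wins 20–0.
Copeland scores (wins − losses):
  Design 8: 0 − 3 = -3
  Design 3: 2 − 1 = 1
  Design 5: 3 − 0 = 3
  Design 4: 1 − 2 = -1
Design 5 has the best Copeland score.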